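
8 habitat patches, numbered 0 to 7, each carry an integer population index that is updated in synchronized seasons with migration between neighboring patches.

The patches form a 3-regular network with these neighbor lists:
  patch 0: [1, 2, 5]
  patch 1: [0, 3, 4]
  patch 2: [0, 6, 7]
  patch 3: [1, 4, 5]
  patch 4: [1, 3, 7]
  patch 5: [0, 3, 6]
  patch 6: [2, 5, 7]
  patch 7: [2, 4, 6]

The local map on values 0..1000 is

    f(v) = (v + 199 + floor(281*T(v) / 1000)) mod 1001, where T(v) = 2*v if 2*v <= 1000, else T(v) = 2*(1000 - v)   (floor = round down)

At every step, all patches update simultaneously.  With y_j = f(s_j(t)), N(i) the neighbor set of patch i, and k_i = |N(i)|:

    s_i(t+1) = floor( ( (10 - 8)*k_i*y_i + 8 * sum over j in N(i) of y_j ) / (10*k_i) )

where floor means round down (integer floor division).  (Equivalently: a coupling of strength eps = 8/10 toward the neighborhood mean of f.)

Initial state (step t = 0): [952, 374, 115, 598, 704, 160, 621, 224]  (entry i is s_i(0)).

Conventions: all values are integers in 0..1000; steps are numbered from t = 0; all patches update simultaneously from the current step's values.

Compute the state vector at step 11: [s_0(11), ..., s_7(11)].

Simulating step by step:
t=0: [952, 374, 115, 598, 704, 160, 621, 224]
t=1: [464, 227, 276, 350, 374, 150, 372, 236]
t=2: [615, 764, 731, 620, 653, 739, 590, 698]
t=3: [74, 47, 45, 65, 59, 37, 64, 51]
t=4: [275, 295, 291, 278, 284, 294, 273, 284]
t=5: [650, 639, 635, 649, 644, 634, 645, 640]
t=6: [39, 42, 41, 40, 41, 42, 39, 40]
t=7: [262, 261, 260, 263, 262, 260, 261, 261]
t=8: [605, 607, 606, 606, 607, 607, 605, 606]
t=9: [24, 24, 24, 25, 25, 24, 24, 24]
t=10: [236, 237, 236, 236, 236, 236, 236, 236]
t=11: [567, 567, 567, 567, 567, 567, 567, 567]

Answer: [567, 567, 567, 567, 567, 567, 567, 567]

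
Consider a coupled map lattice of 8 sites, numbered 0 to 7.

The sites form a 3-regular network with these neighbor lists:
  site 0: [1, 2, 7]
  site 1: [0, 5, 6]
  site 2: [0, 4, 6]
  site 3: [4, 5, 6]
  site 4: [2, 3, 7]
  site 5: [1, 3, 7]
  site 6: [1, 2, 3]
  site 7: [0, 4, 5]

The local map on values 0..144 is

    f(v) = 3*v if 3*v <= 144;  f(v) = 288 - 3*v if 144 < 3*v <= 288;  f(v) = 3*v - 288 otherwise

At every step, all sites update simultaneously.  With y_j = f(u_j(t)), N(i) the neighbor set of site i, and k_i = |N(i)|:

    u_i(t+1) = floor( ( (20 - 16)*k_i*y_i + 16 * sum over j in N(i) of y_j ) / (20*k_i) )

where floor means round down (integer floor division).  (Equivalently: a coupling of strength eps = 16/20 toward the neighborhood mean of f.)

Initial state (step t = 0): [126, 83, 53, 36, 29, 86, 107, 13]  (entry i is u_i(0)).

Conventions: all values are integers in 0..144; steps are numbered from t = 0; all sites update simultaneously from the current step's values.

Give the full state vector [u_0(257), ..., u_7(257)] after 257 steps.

Simulating step by step:
t=0: [126, 83, 53, 36, 29, 86, 107, 13]
t=1: [73, 48, 81, 61, 91, 55, 80, 63]
t=2: [90, 92, 44, 70, 69, 117, 88, 75]
t=3: [58, 30, 59, 60, 89, 53, 64, 55]
t=4: [109, 108, 83, 87, 95, 111, 101, 95]
t=5: [28, 33, 23, 22, 19, 26, 30, 23]
t=6: [80, 87, 75, 73, 65, 78, 80, 72]
t=7: [52, 45, 63, 65, 73, 55, 52, 66]
t=8: [112, 130, 108, 105, 89, 109, 113, 104]
t=9: [52, 57, 39, 35, 27, 48, 54, 33]
t=10: [115, 130, 113, 114, 101, 114, 115, 115]
t=11: [67, 65, 44, 44, 46, 67, 66, 45]
t=12: [113, 89, 110, 110, 134, 113, 113, 110]
t=13: [38, 45, 66, 66, 56, 38, 38, 66]
t=14: [106, 118, 110, 110, 96, 106, 106, 110]
t=15: [46, 37, 24, 24, 33, 46, 46, 24]
t=16: [95, 132, 114, 114, 77, 95, 95, 114]
t=17: [58, 24, 27, 27, 54, 58, 58, 27]
t=18: [85, 105, 110, 110, 90, 85, 85, 110]
t=19: [36, 31, 30, 30, 37, 36, 36, 30]
t=20: [94, 105, 105, 105, 94, 94, 94, 105]
t=21: [22, 10, 10, 10, 22, 22, 22, 10]
t=22: [37, 58, 58, 58, 37, 37, 37, 58]
t=23: [113, 111, 111, 111, 113, 113, 113, 111]
t=24: [46, 49, 49, 49, 46, 46, 46, 49]
t=25: [140, 138, 138, 138, 140, 140, 140, 138]
t=26: [127, 130, 130, 130, 127, 127, 127, 130]
t=27: [100, 94, 94, 94, 100, 100, 100, 94]
t=28: [7, 10, 10, 10, 7, 7, 7, 10]
t=29: [28, 22, 22, 22, 28, 28, 28, 22]
t=30: [69, 80, 80, 80, 69, 69, 69, 80]
t=31: [54, 74, 74, 74, 54, 54, 54, 74]
t=32: [78, 114, 114, 114, 78, 78, 78, 114]
t=33: [54, 54, 54, 54, 54, 54, 54, 54]
t=34: [126, 126, 126, 126, 126, 126, 126, 126]
t=35: [90, 90, 90, 90, 90, 90, 90, 90]
t=36: [18, 18, 18, 18, 18, 18, 18, 18]
t=37: [54, 54, 54, 54, 54, 54, 54, 54]

Answer: [54, 54, 54, 54, 54, 54, 54, 54]
Key observation: The state at step 33, [54, 54, 54, 54, 54, 54, 54, 54], reappears at step 37: the system is in a cycle of period 4 from step 33 on.  Therefore the state at step 257 equals the state at step 33 + ((257 - 33) mod 4) = 33, which is [54, 54, 54, 54, 54, 54, 54, 54].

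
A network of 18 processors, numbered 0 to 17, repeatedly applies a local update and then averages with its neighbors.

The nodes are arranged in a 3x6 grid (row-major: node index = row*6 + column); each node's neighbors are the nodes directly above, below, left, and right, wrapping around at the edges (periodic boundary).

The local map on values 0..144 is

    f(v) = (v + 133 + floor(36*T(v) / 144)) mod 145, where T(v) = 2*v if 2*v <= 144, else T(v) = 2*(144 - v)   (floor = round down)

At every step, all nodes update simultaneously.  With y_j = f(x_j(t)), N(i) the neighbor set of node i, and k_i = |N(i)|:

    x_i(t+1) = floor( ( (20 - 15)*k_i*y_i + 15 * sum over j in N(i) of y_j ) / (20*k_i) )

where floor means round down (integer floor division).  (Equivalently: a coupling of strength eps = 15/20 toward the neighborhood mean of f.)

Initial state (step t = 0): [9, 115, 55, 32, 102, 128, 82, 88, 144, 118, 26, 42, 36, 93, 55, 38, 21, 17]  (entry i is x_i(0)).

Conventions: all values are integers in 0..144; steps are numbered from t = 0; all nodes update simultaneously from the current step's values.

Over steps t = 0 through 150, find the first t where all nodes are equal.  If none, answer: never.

Simulating step by step:
t=0: [9, 115, 55, 32, 102, 128, 82, 88, 144, 118, 26, 42, 36, 93, 55, 38, 21, 17]  (not all equal)
t=1: [72, 81, 84, 73, 66, 64, 62, 111, 101, 74, 63, 62, 51, 88, 83, 57, 41, 47]  (not all equal)
t=2: [85, 103, 101, 91, 80, 81, 87, 102, 105, 91, 79, 77, 79, 97, 98, 82, 68, 66]  (not all equal)
t=3: [102, 108, 109, 104, 98, 97, 102, 109, 109, 104, 98, 97, 99, 107, 108, 101, 95, 94]  (not all equal)
t=4: [110, 113, 113, 111, 109, 108, 110, 113, 113, 111, 109, 108, 110, 112, 113, 110, 108, 107]  (not all equal)
t=5: [115, 115, 115, 115, 114, 114, 115, 115, 115, 115, 114, 114, 114, 115, 115, 115, 114, 113]  (not all equal)
t=6: [117, 117, 117, 117, 117, 116, 117, 117, 117, 117, 117, 116, 116, 117, 117, 117, 116, 116]  (not all equal)
t=7: [118, 118, 118, 118, 118, 118, 118, 118, 118, 118, 118, 118, 118, 118, 118, 118, 118, 118]  (all equal)

Answer: 7
Key observation: Synchronization is absorbing here: once all nodes are equal they stay equal, and step 7 is the first all-equal step.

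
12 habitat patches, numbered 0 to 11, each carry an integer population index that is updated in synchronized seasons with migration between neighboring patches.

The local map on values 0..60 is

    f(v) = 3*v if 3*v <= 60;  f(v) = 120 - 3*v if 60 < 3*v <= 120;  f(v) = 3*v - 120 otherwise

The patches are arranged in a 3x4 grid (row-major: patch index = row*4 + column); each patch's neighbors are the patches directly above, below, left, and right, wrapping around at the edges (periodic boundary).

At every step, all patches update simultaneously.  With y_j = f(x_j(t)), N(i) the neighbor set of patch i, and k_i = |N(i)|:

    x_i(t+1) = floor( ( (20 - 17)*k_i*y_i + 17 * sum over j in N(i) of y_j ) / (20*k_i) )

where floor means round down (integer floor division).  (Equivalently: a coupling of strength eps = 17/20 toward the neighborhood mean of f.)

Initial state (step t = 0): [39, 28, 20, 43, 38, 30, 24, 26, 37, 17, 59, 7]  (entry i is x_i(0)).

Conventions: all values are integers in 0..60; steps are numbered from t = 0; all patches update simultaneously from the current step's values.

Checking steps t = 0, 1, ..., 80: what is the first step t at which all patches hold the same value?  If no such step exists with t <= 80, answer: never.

Answer: 19
Key observation: Synchronization is absorbing here: once all patches are equal they stay equal, and step 19 is the first all-equal step.

Derivation:
t=0: [39, 28, 20, 43, 38, 30, 24, 26, 37, 17, 59, 7]  (not all equal)
t=1: [13, 36, 40, 28, 18, 34, 47, 24, 18, 35, 46, 28]  (not all equal)
t=2: [39, 17, 18, 31, 41, 24, 21, 38, 38, 23, 18, 38]  (not all equal)
t=3: [18, 40, 48, 18, 13, 41, 42, 20, 14, 41, 43, 20]  (not all equal)
t=4: [36, 17, 18, 50, 39, 10, 21, 42, 39, 11, 21, 44]  (not all equal)
t=5: [20, 35, 49, 22, 11, 35, 39, 22, 13, 34, 41, 22]  (not all equal)
t=6: [38, 27, 19, 49, 40, 16, 21, 38, 40, 18, 22, 39]  (not all equal)
t=7: [14, 40, 46, 19, 12, 39, 43, 19, 13, 38, 44, 18]  (not all equal)
t=8: [34, 14, 19, 44, 35, 11, 20, 41, 35, 12, 20, 43]  (not all equal)
t=9: [20, 36, 45, 20, 16, 37, 41, 20, 18, 37, 43, 20]  (not all equal)
t=10: [45, 21, 20, 50, 46, 16, 20, 45, 45, 19, 19, 47]  (not all equal)
t=11: [27, 46, 52, 28, 22, 48, 47, 29, 25, 46, 50, 28]  (not all equal)
t=12: [38, 27, 27, 36, 38, 27, 29, 36, 37, 27, 28, 36]  (not all equal)
t=13: [14, 31, 31, 16, 14, 30, 31, 15, 14, 31, 31, 16]  (not all equal)
t=14: [40, 30, 31, 41, 40, 30, 31, 41, 40, 30, 31, 41]  (not all equal)
t=15: [7, 22, 22, 7, 7, 22, 22, 7, 7, 22, 22, 7]  (not all equal)
t=16: [28, 46, 46, 28, 28, 46, 46, 28, 28, 46, 46, 28]  (not all equal)
t=17: [32, 21, 21, 32, 32, 21, 21, 32, 32, 21, 21, 32]  (not all equal)
t=18: [31, 49, 49, 31, 31, 49, 49, 31, 31, 49, 49, 31]  (not all equal)
t=19: [27, 27, 27, 27, 27, 27, 27, 27, 27, 27, 27, 27]  (all equal)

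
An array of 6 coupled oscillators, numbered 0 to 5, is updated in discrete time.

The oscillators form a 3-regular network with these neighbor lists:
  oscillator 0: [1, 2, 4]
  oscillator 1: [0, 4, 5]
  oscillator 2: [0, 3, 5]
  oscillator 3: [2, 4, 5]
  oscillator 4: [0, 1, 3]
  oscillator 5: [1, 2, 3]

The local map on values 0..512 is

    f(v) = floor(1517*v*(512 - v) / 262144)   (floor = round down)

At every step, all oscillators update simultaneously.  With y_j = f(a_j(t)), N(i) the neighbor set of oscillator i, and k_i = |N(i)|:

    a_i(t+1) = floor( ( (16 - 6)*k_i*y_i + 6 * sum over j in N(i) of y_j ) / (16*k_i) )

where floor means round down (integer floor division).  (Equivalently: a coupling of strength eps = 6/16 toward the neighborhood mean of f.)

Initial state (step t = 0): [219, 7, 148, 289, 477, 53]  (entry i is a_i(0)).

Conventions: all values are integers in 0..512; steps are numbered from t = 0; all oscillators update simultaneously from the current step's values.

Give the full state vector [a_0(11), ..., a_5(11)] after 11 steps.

Answer: [341, 342, 339, 339, 341, 340]

Derivation:
t=0: [219, 7, 148, 289, 477, 53]
t=1: [285, 88, 304, 300, 155, 175]
t=2: [346, 263, 363, 358, 319, 331]
t=3: [338, 365, 319, 326, 351, 342]
t=4: [336, 319, 350, 346, 329, 337]
t=5: [342, 351, 331, 334, 346, 340]
t=6: [335, 330, 343, 342, 333, 338]
t=7: [342, 345, 336, 337, 343, 339]
t=8: [336, 334, 340, 340, 335, 338]
t=9: [341, 343, 338, 338, 342, 340]
t=10: [337, 335, 339, 339, 336, 338]
t=11: [341, 342, 339, 339, 341, 340]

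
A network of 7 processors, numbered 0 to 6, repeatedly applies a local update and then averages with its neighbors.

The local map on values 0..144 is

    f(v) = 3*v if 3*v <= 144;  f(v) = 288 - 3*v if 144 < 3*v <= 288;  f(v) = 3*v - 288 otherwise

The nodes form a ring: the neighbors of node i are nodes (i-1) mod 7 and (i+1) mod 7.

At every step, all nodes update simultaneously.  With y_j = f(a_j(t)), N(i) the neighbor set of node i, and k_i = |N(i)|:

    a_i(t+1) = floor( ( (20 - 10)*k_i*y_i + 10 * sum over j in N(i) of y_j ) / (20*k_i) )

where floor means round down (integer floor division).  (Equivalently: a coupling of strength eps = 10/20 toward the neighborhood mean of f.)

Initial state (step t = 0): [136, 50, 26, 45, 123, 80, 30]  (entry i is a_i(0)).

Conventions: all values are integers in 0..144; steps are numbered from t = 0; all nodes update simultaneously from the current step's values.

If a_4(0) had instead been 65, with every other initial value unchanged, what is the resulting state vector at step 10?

Answer: [62, 66, 48, 44, 55, 69, 61]
Key observation: This trace re-runs the system from the modified initial state.

Derivation:
t=0: [136, 50, 26, 45, 65, 80, 30]
t=1: [117, 118, 107, 110, 92, 69, 87]
t=2: [54, 57, 43, 32, 36, 50, 49]
t=3: [127, 122, 117, 107, 112, 131, 136]
t=4: [96, 78, 59, 44, 58, 94, 109]
t=5: [23, 54, 102, 122, 91, 41, 21]
t=6: [81, 84, 60, 47, 57, 81, 79]
t=7: [44, 56, 98, 126, 105, 64, 48]
t=8: [132, 94, 55, 53, 60, 90, 129]
t=9: [80, 60, 95, 122, 90, 60, 81]
t=10: [62, 66, 48, 44, 55, 69, 61]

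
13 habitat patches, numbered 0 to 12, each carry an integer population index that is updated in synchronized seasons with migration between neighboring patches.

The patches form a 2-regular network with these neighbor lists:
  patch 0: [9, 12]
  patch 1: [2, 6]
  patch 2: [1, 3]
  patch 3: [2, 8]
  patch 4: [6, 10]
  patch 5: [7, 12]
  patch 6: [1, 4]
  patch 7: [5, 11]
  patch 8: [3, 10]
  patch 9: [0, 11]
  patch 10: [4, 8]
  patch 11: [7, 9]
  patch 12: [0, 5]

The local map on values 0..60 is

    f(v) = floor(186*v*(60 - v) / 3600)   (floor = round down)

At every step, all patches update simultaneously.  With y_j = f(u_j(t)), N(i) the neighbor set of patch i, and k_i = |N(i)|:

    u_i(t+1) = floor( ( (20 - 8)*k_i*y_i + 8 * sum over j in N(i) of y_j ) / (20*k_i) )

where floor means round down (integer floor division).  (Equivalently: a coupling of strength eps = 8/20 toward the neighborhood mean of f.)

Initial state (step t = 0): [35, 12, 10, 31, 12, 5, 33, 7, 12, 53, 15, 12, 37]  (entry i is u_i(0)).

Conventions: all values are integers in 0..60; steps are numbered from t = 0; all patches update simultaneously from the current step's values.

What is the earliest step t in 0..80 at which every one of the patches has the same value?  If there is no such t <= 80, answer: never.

Answer: never
Key observation: The state at step 4 reappears at step 6 — the system is in a cycle of period 2 from step 4 on.  No step 0..6 is synchronized, and the cycle repeats forever, so no step up to 80 (or ever) has all patches equal.

Derivation:
t=0: [35, 12, 10, 31, 12, 5, 33, 7, 12, 53, 15, 12, 37]  (not all equal)
t=1: [39, 31, 30, 38, 33, 20, 39, 20, 33, 26, 32, 25, 37]  (not all equal)
t=2: [42, 45, 45, 44, 45, 41, 43, 41, 45, 44, 46, 44, 42]  (not all equal)
t=3: [38, 34, 34, 35, 34, 39, 35, 39, 34, 36, 33, 36, 39]  (not all equal)
t=4: [43, 45, 45, 45, 45, 42, 45, 42, 45, 43, 45, 43, 42]  (not all equal)
t=5: [37, 34, 34, 34, 34, 39, 34, 38, 34, 37, 34, 37, 38]  (not all equal)
t=6: [43, 45, 45, 45, 45, 42, 45, 42, 45, 43, 45, 43, 42]  (not all equal)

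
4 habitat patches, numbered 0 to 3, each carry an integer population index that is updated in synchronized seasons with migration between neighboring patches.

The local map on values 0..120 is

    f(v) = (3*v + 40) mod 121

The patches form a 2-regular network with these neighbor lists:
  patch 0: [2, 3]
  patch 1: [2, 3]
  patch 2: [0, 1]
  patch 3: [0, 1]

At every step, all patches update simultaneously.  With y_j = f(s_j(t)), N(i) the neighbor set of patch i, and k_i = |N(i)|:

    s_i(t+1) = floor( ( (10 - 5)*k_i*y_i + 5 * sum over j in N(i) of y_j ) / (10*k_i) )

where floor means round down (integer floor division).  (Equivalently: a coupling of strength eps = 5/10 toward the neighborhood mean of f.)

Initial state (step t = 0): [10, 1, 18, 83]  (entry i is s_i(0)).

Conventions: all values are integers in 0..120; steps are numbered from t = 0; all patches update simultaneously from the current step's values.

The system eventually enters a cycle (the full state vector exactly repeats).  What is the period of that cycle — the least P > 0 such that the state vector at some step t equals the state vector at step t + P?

Simulating step by step:
t=0: [10, 1, 18, 83]
t=1: [70, 56, 75, 51]
t=2: [27, 67, 35, 59]
t=3: [30, 90, 42, 78]
t=4: [23, 53, 41, 35]
t=5: [71, 55, 67, 58]
t=6: [58, 95, 83, 70]
t=7: [60, 55, 67, 48]
t=8: [95, 87, 105, 77]
t=9: [77, 65, 92, 50]
t=10: [50, 92, 72, 70]
t=11: [40, 42, 42, 39]
t=12: [39, 42, 43, 39]
t=13: [39, 43, 44, 38]
t=14: [39, 45, 46, 37]
t=15: [39, 48, 51, 37]
t=16: [43, 57, 60, 39]
t=17: [57, 78, 84, 52]
t=18: [76, 47, 55, 68]
t=19: [34, 51, 63, 22]
t=20: [64, 89, 77, 76]
t=21: [69, 46, 58, 57]
t=22: [48, 74, 62, 60]
t=23: [82, 61, 73, 70]
t=24: [28, 57, 45, 40]
t=25: [24, 68, 50, 42]
t=26: [84, 29, 63, 51]
t=27: [70, 48, 68, 50]
t=28: [21, 49, 18, 52]
t=29: [93, 75, 89, 79]
t=30: [63, 36, 57, 42]
t=31: [87, 47, 78, 56]
t=32: [59, 59, 45, 73]
t=33: [65, 65, 75, 56]
t=34: [84, 84, 68, 100]
t=35: [50, 50, 26, 74]
t=36: [69, 69, 93, 44]
t=37: [34, 34, 41, 28]
t=38: [21, 21, 31, 12]
t=39: [73, 73, 57, 89]
t=40: [47, 47, 53, 41]
t=41: [60, 60, 69, 51]
t=42: [68, 68, 52, 85]
t=43: [33, 33, 38, 27]
t=44: [17, 17, 25, 9]
t=45: [91, 91, 103, 79]
t=46: [71, 71, 89, 53]
t=47: [41, 41, 38, 44]
t=48: [42, 42, 37, 46]
t=49: [44, 44, 37, 51]
t=50: [51, 51, 40, 61]
t=51: [71, 71, 55, 87]
t=52: [41, 41, 47, 35]
t=53: [42, 42, 51, 33]
t=54: [45, 45, 58, 31]
t=55: [53, 53, 73, 33]
t=56: [47, 47, 47, 48]
t=57: [60, 60, 60, 61]
t=58: [99, 99, 99, 100]
t=59: [95, 95, 95, 96]
t=60: [83, 83, 83, 84]
t=61: [47, 47, 47, 48]

Answer: 5
Key observation: The state at step 56, [47, 47, 47, 48], reappears at step 61 — and no state repeats earlier — so the cycle the system enters has period 5.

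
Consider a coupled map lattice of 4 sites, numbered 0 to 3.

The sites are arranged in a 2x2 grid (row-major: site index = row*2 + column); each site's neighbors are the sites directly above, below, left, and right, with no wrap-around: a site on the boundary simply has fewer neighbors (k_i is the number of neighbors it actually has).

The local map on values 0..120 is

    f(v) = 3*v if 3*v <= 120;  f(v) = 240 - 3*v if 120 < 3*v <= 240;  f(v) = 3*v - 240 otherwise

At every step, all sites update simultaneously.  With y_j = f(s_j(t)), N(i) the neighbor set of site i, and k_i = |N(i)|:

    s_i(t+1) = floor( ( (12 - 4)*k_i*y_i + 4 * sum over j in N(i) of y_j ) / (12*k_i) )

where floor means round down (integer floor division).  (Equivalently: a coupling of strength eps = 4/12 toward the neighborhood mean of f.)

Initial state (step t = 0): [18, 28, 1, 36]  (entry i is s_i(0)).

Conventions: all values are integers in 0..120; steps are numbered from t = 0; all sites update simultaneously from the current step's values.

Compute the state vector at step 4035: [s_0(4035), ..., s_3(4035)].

Simulating step by step:
t=0: [18, 28, 1, 36]
t=1: [50, 83, 29, 86]
t=2: [76, 24, 76, 28]
t=3: [22, 64, 24, 70]
t=4: [64, 48, 64, 40]
t=5: [56, 92, 60, 104]
t=6: [64, 48, 64, 64]
t=7: [56, 80, 48, 56]
t=8: [64, 24, 88, 64]
t=9: [48, 64, 32, 48]
t=10: [88, 64, 96, 88]
t=11: [32, 40, 40, 32]
t=12: [104, 112, 112, 104]
t=13: [80, 88, 88, 80]
t=14: [8, 16, 16, 8]
t=15: [32, 40, 40, 32]

Answer: [32, 40, 40, 32]
Key observation: The state at step 11, [32, 40, 40, 32], reappears at step 15: the system is in a cycle of period 4 from step 11 on.  Therefore the state at step 4035 equals the state at step 11 + ((4035 - 11) mod 4) = 11, which is [32, 40, 40, 32].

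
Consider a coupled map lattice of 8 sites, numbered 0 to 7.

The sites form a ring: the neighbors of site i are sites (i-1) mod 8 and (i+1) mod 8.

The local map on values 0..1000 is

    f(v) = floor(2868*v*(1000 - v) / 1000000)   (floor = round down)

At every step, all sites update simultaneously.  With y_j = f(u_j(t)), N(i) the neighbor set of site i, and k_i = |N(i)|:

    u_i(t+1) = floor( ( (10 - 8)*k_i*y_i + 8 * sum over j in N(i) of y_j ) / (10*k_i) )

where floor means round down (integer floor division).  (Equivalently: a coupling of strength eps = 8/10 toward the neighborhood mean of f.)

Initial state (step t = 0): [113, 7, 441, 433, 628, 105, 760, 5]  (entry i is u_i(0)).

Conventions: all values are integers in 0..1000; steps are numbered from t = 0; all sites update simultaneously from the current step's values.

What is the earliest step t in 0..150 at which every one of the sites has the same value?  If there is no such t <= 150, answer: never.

Simulating step by step:
t=0: [113, 7, 441, 433, 628, 105, 760, 5]  (not all equal)
t=1: [70, 401, 430, 691, 523, 531, 217, 326]  (not all equal)
t=2: [564, 492, 660, 689, 673, 623, 635, 395]  (not all equal)
t=3: [701, 682, 660, 632, 641, 652, 676, 684]  (not all equal)
t=4: [616, 622, 644, 654, 658, 644, 633, 615]  (not all equal)
t=5: [676, 668, 660, 650, 651, 655, 667, 673]  (not all equal)
t=6: [632, 635, 643, 648, 650, 644, 639, 632]  (not all equal)
t=7: [665, 662, 658, 654, 654, 656, 661, 664]  (not all equal)
t=8: [639, 641, 644, 646, 647, 645, 642, 639]  (not all equal)
t=9: [660, 659, 657, 655, 655, 656, 658, 660]  (not all equal)
t=10: [643, 644, 646, 647, 647, 646, 645, 643]  (not all equal)
t=11: [657, 656, 655, 655, 655, 655, 656, 657]  (not all equal)
t=12: [646, 647, 647, 648, 648, 647, 647, 646]  (not all equal)
t=13: [655, 655, 654, 654, 654, 654, 655, 655]  (not all equal)
t=14: [648, 648, 648, 648, 648, 648, 648, 648]  (all equal)

Answer: 14
Key observation: Synchronization is absorbing here: once all sites are equal they stay equal, and step 14 is the first all-equal step.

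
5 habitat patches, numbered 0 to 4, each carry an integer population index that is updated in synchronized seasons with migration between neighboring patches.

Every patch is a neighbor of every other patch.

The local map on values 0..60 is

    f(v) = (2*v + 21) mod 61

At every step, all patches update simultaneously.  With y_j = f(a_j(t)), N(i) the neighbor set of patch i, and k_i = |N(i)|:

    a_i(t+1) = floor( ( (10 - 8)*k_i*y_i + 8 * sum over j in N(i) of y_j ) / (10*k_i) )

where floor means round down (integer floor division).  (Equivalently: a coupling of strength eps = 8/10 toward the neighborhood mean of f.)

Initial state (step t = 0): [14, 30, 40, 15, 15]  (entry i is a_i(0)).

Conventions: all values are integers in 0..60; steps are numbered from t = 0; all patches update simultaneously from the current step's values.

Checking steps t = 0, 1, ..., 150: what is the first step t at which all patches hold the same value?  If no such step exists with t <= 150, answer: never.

Simulating step by step:
t=0: [14, 30, 40, 15, 15]  (not all equal)
t=1: [42, 42, 42, 42, 42]  (all equal)

Answer: 1
Key observation: Synchronization is absorbing here: once all patches are equal they stay equal, and step 1 is the first all-equal step.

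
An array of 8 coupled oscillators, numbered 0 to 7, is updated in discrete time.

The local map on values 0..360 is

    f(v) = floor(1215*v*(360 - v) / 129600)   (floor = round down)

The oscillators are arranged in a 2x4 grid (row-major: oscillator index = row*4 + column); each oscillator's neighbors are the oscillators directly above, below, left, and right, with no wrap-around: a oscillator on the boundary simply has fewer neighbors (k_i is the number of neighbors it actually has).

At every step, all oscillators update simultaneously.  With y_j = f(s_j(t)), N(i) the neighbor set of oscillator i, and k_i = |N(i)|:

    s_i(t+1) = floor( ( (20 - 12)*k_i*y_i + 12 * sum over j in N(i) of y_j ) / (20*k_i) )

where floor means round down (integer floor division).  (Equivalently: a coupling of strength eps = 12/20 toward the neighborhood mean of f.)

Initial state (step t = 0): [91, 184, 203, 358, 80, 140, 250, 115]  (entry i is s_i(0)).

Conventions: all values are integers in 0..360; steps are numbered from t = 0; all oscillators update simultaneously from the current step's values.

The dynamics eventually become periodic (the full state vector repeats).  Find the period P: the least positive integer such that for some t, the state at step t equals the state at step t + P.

Answer: 2
Key observation: The state at step 30, [301, 301, 301, 301, 301, 301, 301, 301], reappears at step 32 — and no state repeats earlier — so the cycle the system enters has period 2.

Derivation:
t=0: [91, 184, 203, 358, 80, 140, 250, 115]
t=1: [245, 284, 232, 171, 239, 269, 272, 184]
t=2: [247, 235, 256, 295, 256, 231, 251, 279]
t=3: [261, 267, 241, 209, 261, 267, 250, 214]
t=4: [239, 241, 264, 286, 239, 239, 261, 282]
t=5: [270, 263, 236, 212, 271, 264, 239, 214]
t=6: [230, 243, 270, 287, 229, 242, 269, 286]
t=7: [276, 261, 229, 205, 276, 262, 230, 206]
t=8: [224, 244, 276, 292, 223, 243, 275, 291]
t=9: [279, 259, 220, 195, 279, 260, 221, 196]
t=10: [221, 246, 281, 297, 220, 245, 281, 296]
t=11: [279, 256, 212, 185, 280, 257, 213, 185]
t=12: [222, 250, 286, 300, 221, 249, 286, 300]
t=13: [278, 251, 203, 177, 278, 252, 204, 177]
t=14: [225, 255, 290, 301, 225, 255, 290, 301]
t=15: [274, 245, 197, 173, 274, 245, 197, 173]
t=16: [233, 262, 294, 302, 233, 262, 294, 302]
t=17: [265, 235, 189, 169, 265, 235, 189, 169]
t=18: [247, 272, 296, 302, 247, 272, 296, 302]
t=19: [249, 222, 183, 167, 249, 222, 183, 167]
t=20: [267, 284, 299, 302, 267, 284, 299, 302]
t=21: [223, 201, 175, 165, 223, 201, 175, 165]
t=22: [289, 297, 301, 301, 289, 297, 301, 301]
t=23: [186, 176, 167, 166, 186, 176, 167, 166]
t=24: [303, 302, 302, 301, 303, 302, 302, 301]
t=25: [161, 163, 164, 165, 161, 163, 164, 165]
t=26: [300, 300, 301, 301, 300, 300, 301, 301]
t=27: [168, 167, 166, 166, 168, 167, 166, 166]
t=28: [302, 301, 301, 301, 302, 301, 301, 301]
t=29: [164, 165, 166, 166, 164, 165, 166, 166]
t=30: [301, 301, 301, 301, 301, 301, 301, 301]
t=31: [166, 166, 166, 166, 166, 166, 166, 166]
t=32: [301, 301, 301, 301, 301, 301, 301, 301]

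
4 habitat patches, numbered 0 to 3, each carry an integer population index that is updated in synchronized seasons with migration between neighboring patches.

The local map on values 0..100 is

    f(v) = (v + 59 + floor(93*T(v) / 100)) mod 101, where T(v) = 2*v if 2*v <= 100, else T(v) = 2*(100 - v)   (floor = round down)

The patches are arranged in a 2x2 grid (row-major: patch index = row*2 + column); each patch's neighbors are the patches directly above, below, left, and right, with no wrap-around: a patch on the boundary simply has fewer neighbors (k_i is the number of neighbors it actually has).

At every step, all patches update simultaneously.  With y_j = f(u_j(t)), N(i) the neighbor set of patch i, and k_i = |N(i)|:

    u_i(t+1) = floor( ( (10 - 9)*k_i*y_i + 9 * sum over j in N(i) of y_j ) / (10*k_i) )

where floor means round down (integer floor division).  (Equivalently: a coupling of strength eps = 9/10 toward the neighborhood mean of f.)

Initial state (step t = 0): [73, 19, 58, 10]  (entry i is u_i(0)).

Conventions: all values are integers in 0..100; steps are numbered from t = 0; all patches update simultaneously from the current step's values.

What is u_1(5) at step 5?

Simulating step by step:
t=0: [73, 19, 58, 10]
t=1: [55, 76, 85, 56]
t=2: [76, 93, 92, 76]
t=3: [65, 76, 76, 65]
t=4: [79, 87, 87, 79]
t=5: [69, 75, 75, 69]

Answer: u_1(5) = 75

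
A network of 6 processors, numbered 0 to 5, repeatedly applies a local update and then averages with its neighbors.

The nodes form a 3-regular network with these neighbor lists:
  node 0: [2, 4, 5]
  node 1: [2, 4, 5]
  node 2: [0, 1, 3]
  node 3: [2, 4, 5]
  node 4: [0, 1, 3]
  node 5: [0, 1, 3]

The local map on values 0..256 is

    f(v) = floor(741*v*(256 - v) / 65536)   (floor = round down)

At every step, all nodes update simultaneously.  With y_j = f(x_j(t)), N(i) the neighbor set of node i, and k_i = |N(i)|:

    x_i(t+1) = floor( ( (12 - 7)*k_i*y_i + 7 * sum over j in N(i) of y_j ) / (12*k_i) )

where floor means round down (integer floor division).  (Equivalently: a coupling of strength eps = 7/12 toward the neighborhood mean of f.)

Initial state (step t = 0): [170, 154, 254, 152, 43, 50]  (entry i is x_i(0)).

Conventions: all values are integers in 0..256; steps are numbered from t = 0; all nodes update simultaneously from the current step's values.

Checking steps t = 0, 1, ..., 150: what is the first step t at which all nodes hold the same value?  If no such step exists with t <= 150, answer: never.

Answer: 4
Key observation: Synchronization is absorbing here: once all nodes are equal they stay equal, and step 4 is the first all-equal step.

Derivation:
t=0: [170, 154, 254, 152, 43, 50]  (not all equal)
t=1: [112, 117, 103, 117, 144, 149]  (not all equal)
t=2: [180, 181, 180, 181, 182, 181]  (not all equal)
t=3: [153, 153, 153, 153, 152, 153]  (not all equal)
t=4: [178, 178, 178, 178, 178, 178]  (all equal)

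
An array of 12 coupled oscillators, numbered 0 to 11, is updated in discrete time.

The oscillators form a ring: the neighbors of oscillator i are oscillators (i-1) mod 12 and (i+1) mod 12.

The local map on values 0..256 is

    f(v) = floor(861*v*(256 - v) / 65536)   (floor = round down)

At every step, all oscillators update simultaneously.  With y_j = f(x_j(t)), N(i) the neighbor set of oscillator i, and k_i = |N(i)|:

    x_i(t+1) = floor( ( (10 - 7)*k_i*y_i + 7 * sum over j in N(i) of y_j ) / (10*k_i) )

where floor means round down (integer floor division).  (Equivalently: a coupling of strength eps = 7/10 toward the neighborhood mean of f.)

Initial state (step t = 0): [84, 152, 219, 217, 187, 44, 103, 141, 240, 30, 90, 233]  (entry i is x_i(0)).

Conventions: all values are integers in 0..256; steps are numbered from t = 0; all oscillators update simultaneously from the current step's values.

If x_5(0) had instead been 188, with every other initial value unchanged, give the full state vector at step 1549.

Answer: [118, 118, 118, 118, 118, 118, 118, 118, 118, 118, 118, 118]
Key observation: The state at step 12, [214, 214, 214, 214, 214, 214, 214, 214, 214, 214, 214, 214], reappears at step 16: the system is in a cycle of period 4 from step 12 on.  Therefore the state at step 1549 equals the state at step 12 + ((1549 - 12) mod 4) = 13, which is [118, 118, 118, 118, 118, 118, 118, 118, 118, 118, 118, 118].

Derivation:
t=0: [84, 152, 219, 217, 187, 188, 103, 141, 240, 30, 90, 233]
t=1: [153, 165, 143, 129, 148, 181, 195, 153, 120, 112, 114, 155]
t=2: [202, 205, 207, 211, 200, 181, 181, 191, 210, 212, 209, 208]
t=3: [136, 137, 131, 135, 149, 167, 172, 155, 137, 125, 127, 134]
t=4: [214, 214, 214, 212, 205, 197, 196, 202, 211, 214, 214, 214]
t=5: [118, 118, 119, 125, 137, 147, 149, 140, 128, 120, 118, 118]
t=6: [213, 213, 214, 214, 212, 211, 210, 212, 213, 214, 213, 213]
t=7: [120, 119, 118, 119, 121, 124, 123, 122, 120, 119, 119, 120]
t=8: [214, 213, 213, 213, 214, 214, 214, 214, 214, 214, 214, 214]
t=9: [118, 119, 120, 119, 118, 118, 118, 118, 118, 118, 118, 118]
t=10: [213, 213, 214, 213, 213, 213, 213, 213, 213, 213, 213, 213]
t=11: [120, 119, 119, 119, 120, 120, 120, 120, 120, 120, 120, 120]
t=12: [214, 214, 214, 214, 214, 214, 214, 214, 214, 214, 214, 214]
t=13: [118, 118, 118, 118, 118, 118, 118, 118, 118, 118, 118, 118]
t=14: [213, 213, 213, 213, 213, 213, 213, 213, 213, 213, 213, 213]
t=15: [120, 120, 120, 120, 120, 120, 120, 120, 120, 120, 120, 120]
t=16: [214, 214, 214, 214, 214, 214, 214, 214, 214, 214, 214, 214]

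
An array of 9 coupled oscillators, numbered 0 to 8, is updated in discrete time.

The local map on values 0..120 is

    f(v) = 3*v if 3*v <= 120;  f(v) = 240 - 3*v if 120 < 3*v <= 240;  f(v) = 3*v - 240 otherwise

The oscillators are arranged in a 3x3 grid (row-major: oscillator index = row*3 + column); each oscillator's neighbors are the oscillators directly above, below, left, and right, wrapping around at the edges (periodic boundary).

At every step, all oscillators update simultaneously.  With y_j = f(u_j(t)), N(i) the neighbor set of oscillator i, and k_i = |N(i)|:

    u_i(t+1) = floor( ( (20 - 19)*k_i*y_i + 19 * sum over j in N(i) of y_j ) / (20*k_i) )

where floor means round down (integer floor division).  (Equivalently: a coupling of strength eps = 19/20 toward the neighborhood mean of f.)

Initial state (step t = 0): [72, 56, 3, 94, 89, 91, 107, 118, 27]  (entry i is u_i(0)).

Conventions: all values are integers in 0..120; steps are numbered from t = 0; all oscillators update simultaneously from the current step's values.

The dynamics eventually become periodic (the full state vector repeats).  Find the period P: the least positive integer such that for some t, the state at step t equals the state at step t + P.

Simulating step by step:
t=0: [72, 56, 3, 94, 89, 91, 107, 118, 27]
t=1: [49, 44, 50, 41, 63, 39, 66, 67, 60]
t=2: [89, 70, 94, 77, 93, 81, 75, 63, 71]
t=3: [24, 39, 22, 20, 24, 27, 27, 28, 27]
t=4: [80, 75, 86, 75, 84, 70, 74, 87, 78]
t=5: [15, 12, 13, 15, 19, 13, 10, 13, 20]
t=6: [37, 44, 44, 42, 40, 49, 46, 45, 37]
t=7: [108, 110, 105, 106, 105, 112, 109, 109, 102]
t=8: [82, 80, 83, 85, 87, 74, 79, 79, 85]
t=9: [6, 9, 9, 12, 9, 15, 9, 9, 8]
t=10: [28, 24, 28, 29, 33, 29, 26, 26, 31]
t=11: [80, 85, 84, 87, 81, 90, 85, 85, 82]
t=12: [14, 7, 12, 12, 19, 11, 10, 10, 17]
t=13: [31, 40, 36, 40, 31, 44, 39, 39, 33]
t=14: [115, 103, 105, 103, 115, 105, 107, 107, 111]
t=15: [75, 90, 84, 90, 75, 84, 86, 86, 78]
t=16: [22, 15, 15, 15, 22, 15, 17, 17, 14]
t=17: [47, 56, 49, 56, 47, 49, 51, 51, 47]
t=18: [81, 93, 90, 93, 81, 90, 89, 89, 90]
t=19: [32, 16, 25, 16, 32, 25, 24, 24, 28]
t=20: [62, 82, 75, 82, 62, 75, 74, 74, 74]
t=21: [13, 33, 22, 33, 13, 22, 23, 23, 16]
t=22: [81, 55, 63, 55, 81, 63, 64, 64, 66]
t=23: [59, 28, 43, 28, 59, 43, 42, 42, 49]
t=24: [96, 87, 88, 87, 96, 88, 89, 89, 111]
t=25: [24, 35, 45, 35, 24, 45, 46, 46, 28]
t=26: [102, 88, 92, 88, 102, 92, 91, 91, 102]
t=27: [31, 48, 47, 48, 31, 47, 46, 46, 36]
t=28: [97, 96, 99, 96, 97, 99, 99, 99, 100]
t=29: [52, 53, 54, 53, 52, 54, 54, 54, 57]
t=30: [79, 81, 78, 81, 79, 78, 78, 78, 77]
t=31: [4, 4, 5, 4, 4, 5, 5, 5, 6]
t=32: [13, 13, 14, 13, 13, 14, 14, 14, 15]
t=33: [40, 40, 41, 40, 40, 41, 41, 41, 42]
t=34: [118, 118, 117, 118, 118, 117, 117, 117, 116]
t=35: [112, 112, 111, 112, 112, 111, 111, 111, 110]
t=36: [94, 94, 93, 94, 94, 93, 93, 93, 92]
t=37: [40, 40, 39, 40, 40, 39, 39, 39, 38]
t=38: [118, 118, 117, 118, 118, 117, 117, 117, 116]

Answer: 4
Key observation: The state at step 34, [118, 118, 117, 118, 118, 117, 117, 117, 116], reappears at step 38 — and no state repeats earlier — so the cycle the system enters has period 4.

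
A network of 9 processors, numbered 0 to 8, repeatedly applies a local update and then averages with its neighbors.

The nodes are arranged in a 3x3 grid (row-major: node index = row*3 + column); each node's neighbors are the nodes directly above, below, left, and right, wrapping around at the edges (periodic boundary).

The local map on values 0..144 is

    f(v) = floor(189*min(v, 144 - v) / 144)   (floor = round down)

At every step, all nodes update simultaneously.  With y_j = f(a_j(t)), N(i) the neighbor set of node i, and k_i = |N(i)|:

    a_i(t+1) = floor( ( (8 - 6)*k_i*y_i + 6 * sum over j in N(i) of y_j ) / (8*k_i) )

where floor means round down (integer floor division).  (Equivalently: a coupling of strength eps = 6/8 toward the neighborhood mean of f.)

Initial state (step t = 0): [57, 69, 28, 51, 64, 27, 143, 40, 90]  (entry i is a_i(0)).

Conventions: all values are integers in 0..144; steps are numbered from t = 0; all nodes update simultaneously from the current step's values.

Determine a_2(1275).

Simulating step by step:
t=0: [57, 69, 28, 51, 64, 27, 143, 40, 90]
t=1: [54, 68, 59, 52, 66, 56, 49, 58, 40]
t=2: [73, 80, 72, 71, 78, 71, 65, 73, 67]
t=3: [90, 89, 90, 90, 89, 90, 89, 87, 90]
t=4: [70, 71, 70, 70, 71, 70, 71, 72, 71]
t=5: [91, 92, 91, 91, 92, 91, 92, 93, 92]
t=6: [68, 68, 68, 68, 68, 68, 68, 67, 68]
t=7: [89, 88, 89, 89, 88, 89, 88, 88, 88]
t=8: [72, 72, 72, 72, 72, 72, 72, 73, 72]
t=9: [94, 93, 94, 94, 93, 94, 93, 93, 93]
t=10: [65, 65, 65, 65, 65, 65, 65, 66, 65]
t=11: [85, 85, 85, 85, 85, 85, 85, 85, 85]
t=12: [77, 77, 77, 77, 77, 77, 77, 77, 77]
t=13: [87, 87, 87, 87, 87, 87, 87, 87, 87]
t=14: [74, 74, 74, 74, 74, 74, 74, 74, 74]
t=15: [91, 91, 91, 91, 91, 91, 91, 91, 91]
t=16: [69, 69, 69, 69, 69, 69, 69, 69, 69]
t=17: [90, 90, 90, 90, 90, 90, 90, 90, 90]
t=18: [70, 70, 70, 70, 70, 70, 70, 70, 70]
t=19: [91, 91, 91, 91, 91, 91, 91, 91, 91]

Answer: a_2(1275) = 91
Key observation: The state at step 15, [91, 91, 91, 91, 91, 91, 91, 91, 91], reappears at step 19: the system is in a cycle of period 4 from step 15 on.  Therefore the state at step 1275 equals the state at step 15 + ((1275 - 15) mod 4) = 15, which is [91, 91, 91, 91, 91, 91, 91, 91, 91].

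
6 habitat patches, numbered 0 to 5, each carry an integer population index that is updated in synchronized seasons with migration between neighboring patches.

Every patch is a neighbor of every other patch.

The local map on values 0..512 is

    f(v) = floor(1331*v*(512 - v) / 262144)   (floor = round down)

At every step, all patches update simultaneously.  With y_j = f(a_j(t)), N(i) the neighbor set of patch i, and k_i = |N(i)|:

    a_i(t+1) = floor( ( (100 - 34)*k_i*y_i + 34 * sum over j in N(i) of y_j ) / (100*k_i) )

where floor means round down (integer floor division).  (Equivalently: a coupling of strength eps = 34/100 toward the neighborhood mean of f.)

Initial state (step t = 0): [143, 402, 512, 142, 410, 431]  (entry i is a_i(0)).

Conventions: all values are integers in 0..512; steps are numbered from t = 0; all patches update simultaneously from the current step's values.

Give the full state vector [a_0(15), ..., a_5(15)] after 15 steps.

Answer: [315, 315, 315, 315, 315, 315]

Derivation:
t=0: [143, 402, 512, 142, 410, 431]
t=1: [235, 210, 77, 235, 203, 182]
t=2: [315, 311, 221, 315, 308, 300]
t=3: [316, 317, 323, 316, 319, 320]
t=4: [313, 312, 310, 313, 312, 311]
t=5: [316, 316, 316, 316, 316, 316]
t=6: [314, 314, 314, 314, 314, 314]
t=7: [315, 315, 315, 315, 315, 315]
t=8: [315, 315, 315, 315, 315, 315]
t=9: [315, 315, 315, 315, 315, 315]
t=10: [315, 315, 315, 315, 315, 315]
t=11: [315, 315, 315, 315, 315, 315]
t=12: [315, 315, 315, 315, 315, 315]
t=13: [315, 315, 315, 315, 315, 315]
t=14: [315, 315, 315, 315, 315, 315]
t=15: [315, 315, 315, 315, 315, 315]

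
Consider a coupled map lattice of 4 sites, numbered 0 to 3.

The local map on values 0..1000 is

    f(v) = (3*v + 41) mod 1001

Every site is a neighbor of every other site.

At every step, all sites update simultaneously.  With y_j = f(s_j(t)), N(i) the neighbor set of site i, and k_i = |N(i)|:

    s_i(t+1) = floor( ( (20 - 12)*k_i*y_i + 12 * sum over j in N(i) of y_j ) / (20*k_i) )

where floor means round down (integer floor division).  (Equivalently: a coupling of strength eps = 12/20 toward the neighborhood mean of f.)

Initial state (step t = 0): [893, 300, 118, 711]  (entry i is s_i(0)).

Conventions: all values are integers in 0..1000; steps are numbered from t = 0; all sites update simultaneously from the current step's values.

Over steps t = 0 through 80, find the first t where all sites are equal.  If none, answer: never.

Simulating step by step:
t=0: [893, 300, 118, 711]  (not all equal)
t=1: [588, 633, 524, 479]  (not all equal)
t=2: [727, 754, 688, 661]  (not all equal)
t=3: [173, 189, 149, 133]  (not all equal)
t=4: [531, 540, 516, 507]  (not all equal)
t=5: [615, 620, 606, 600]  (not all equal)
t=6: [873, 876, 868, 864]  (not all equal)
t=7: [651, 653, 648, 646]  (not all equal)
t=8: [989, 990, 987, 986]  (not all equal)
t=9: [403, 403, 602, 601]  (not all equal)
t=10: [487, 487, 606, 606]  (not all equal)
t=11: [643, 643, 715, 715]  (not all equal)
t=12: [655, 655, 498, 498]  (not all equal)
t=13: [216, 216, 322, 322]  (not all equal)
t=14: [415, 415, 279, 279]  (not all equal)
t=15: [522, 522, 640, 640]  (not all equal)
t=16: [747, 747, 818, 818]  (not all equal)
t=17: [365, 365, 407, 407]  (not all equal)
t=18: [185, 185, 210, 210]  (not all equal)
t=19: [626, 626, 641, 641]  (not all equal)
t=20: [936, 936, 945, 945]  (not all equal)
t=21: [857, 857, 863, 863]  (not all equal)
t=22: [617, 617, 620, 620]  (not all equal)
t=23: [894, 894, 896, 896]  (not all equal)
t=24: [723, 723, 724, 724]  (not all equal)
t=25: [209, 209, 209, 209]  (all equal)

Answer: 25
Key observation: Synchronization is absorbing here: once all sites are equal they stay equal, and step 25 is the first all-equal step.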